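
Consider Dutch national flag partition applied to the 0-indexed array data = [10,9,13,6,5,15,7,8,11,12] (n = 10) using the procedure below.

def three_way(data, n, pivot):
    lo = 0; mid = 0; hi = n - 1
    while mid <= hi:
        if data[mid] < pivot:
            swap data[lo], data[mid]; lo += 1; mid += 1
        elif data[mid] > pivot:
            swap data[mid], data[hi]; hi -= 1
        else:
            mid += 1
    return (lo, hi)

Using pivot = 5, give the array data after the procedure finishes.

[5,13,6,9,15,7,8,11,12,10]

lo=0 mid=0 hi=9
10>5: swap(0,9), hi=8 ⇒ [12,9,13,6,5,15,7,8,11,10]
12>5: swap(0,8), hi=7 ⇒ [11,9,13,6,5,15,7,8,12,10]
11>5: swap(0,7), hi=6 ⇒ [8,9,13,6,5,15,7,11,12,10]
8>5: swap(0,6), hi=5 ⇒ [7,9,13,6,5,15,8,11,12,10]
7>5: swap(0,5), hi=4 ⇒ [15,9,13,6,5,7,8,11,12,10]
15>5: swap(0,4), hi=3 ⇒ [5,9,13,6,15,7,8,11,12,10]
5=5: mid=1
9>5: swap(1,3), hi=2 ⇒ [5,6,13,9,15,7,8,11,12,10]
6>5: swap(1,2), hi=1 ⇒ [5,13,6,9,15,7,8,11,12,10]
13>5: swap(1,1), hi=0 ⇒ [5,13,6,9,15,7,8,11,12,10]
done. lo=0 hi=0; data=[5,13,6,9,15,7,8,11,12,10]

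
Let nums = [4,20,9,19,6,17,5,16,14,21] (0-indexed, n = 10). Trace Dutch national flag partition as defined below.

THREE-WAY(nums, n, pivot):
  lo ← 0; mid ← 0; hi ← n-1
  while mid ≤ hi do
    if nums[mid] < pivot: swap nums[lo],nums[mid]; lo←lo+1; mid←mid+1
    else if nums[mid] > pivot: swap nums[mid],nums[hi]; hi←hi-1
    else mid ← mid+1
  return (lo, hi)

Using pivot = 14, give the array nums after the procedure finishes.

[4,9,5,6,14,17,16,19,21,20]

pivot = 14; lo=0, mid=0, hi=9
nums[mid]=4<14: swap nums[0],nums[0]; lo=1,mid=1 → [4,20,9,19,6,17,5,16,14,21]
nums[mid]=20>14: swap nums[1],nums[9]; hi=8 → [4,21,9,19,6,17,5,16,14,20]
nums[mid]=21>14: swap nums[1],nums[8]; hi=7 → [4,14,9,19,6,17,5,16,21,20]
nums[mid]=14=14: mid=2
nums[mid]=9<14: swap nums[1],nums[2]; lo=2,mid=3 → [4,9,14,19,6,17,5,16,21,20]
nums[mid]=19>14: swap nums[3],nums[7]; hi=6 → [4,9,14,16,6,17,5,19,21,20]
nums[mid]=16>14: swap nums[3],nums[6]; hi=5 → [4,9,14,5,6,17,16,19,21,20]
nums[mid]=5<14: swap nums[2],nums[3]; lo=3,mid=4 → [4,9,5,14,6,17,16,19,21,20]
nums[mid]=6<14: swap nums[3],nums[4]; lo=4,mid=5 → [4,9,5,6,14,17,16,19,21,20]
nums[mid]=17>14: swap nums[5],nums[5]; hi=4 → [4,9,5,6,14,17,16,19,21,20]
end: lo=4, hi=4; nums = [4,9,5,6,14,17,16,19,21,20]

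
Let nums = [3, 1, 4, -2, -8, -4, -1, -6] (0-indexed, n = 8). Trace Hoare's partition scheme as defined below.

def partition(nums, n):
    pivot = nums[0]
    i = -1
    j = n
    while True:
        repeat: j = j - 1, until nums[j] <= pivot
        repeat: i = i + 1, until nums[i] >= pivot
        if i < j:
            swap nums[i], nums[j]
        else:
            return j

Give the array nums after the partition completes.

[-6, 1, -1, -2, -8, -4, 4, 3]

pivot = nums[0] = 3; i = -1, j = 8
j→7 (nums[7]=-6≤3), i→0 (nums[0]=3≥3); i<j, swap → [-6, 1, 4, -2, -8, -4, -1, 3]
j→6 (nums[6]=-1≤3), i→2 (nums[2]=4≥3); i<j, swap → [-6, 1, -1, -2, -8, -4, 4, 3]
j→5, i→6; i≥j, return j=5. nums = [-6, 1, -1, -2, -8, -4, 4, 3]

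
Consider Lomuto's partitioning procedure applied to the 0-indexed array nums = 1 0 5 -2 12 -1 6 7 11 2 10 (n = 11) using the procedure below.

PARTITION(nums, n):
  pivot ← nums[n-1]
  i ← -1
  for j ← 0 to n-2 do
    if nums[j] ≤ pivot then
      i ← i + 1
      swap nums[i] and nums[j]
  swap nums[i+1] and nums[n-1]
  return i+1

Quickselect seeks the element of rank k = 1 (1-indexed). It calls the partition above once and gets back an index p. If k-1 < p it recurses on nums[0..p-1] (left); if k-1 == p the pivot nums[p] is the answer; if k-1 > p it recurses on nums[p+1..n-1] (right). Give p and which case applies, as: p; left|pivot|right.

8; left

pivot=10, i=-1
j=0: 1≤10, i=0, swap(0,0) ⇒ 1 0 5 -2 12 -1 6 7 11 2 10
j=1: 0≤10, i=1, swap(1,1) ⇒ 1 0 5 -2 12 -1 6 7 11 2 10
j=2: 5≤10, i=2, swap(2,2) ⇒ 1 0 5 -2 12 -1 6 7 11 2 10
j=3: -2≤10, i=3, swap(3,3) ⇒ 1 0 5 -2 12 -1 6 7 11 2 10
j=4: 12>10, skip
j=5: -1≤10, i=4, swap(4,5) ⇒ 1 0 5 -2 -1 12 6 7 11 2 10
j=6: 6≤10, i=5, swap(5,6) ⇒ 1 0 5 -2 -1 6 12 7 11 2 10
j=7: 7≤10, i=6, swap(6,7) ⇒ 1 0 5 -2 -1 6 7 12 11 2 10
j=8: 11>10, skip
j=9: 2≤10, i=7, swap(7,9) ⇒ 1 0 5 -2 -1 6 7 2 11 12 10
swap(8,10) ⇒ 1 0 5 -2 -1 6 7 2 10 12 11; return 8
p = 8; k-1 = 0 < 8 ⇒ left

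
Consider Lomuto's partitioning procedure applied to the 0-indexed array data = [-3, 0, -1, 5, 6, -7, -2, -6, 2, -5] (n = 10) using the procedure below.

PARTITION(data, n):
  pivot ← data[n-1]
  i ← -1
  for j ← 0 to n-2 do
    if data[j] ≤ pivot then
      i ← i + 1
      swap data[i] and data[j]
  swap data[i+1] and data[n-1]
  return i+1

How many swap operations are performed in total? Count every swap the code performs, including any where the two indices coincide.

pivot = data[9] = -5; i = -1
j=0: data[0]=-3 > -5 → no swap
j=1: data[1]=0 > -5 → no swap
j=2: data[2]=-1 > -5 → no swap
j=3: data[3]=5 > -5 → no swap
j=4: data[4]=6 > -5 → no swap
j=5: data[5]=-7 ≤ -5 → i=0, swap data[0],data[5] → [-7, 0, -1, 5, 6, -3, -2, -6, 2, -5]
j=6: data[6]=-2 > -5 → no swap
j=7: data[7]=-6 ≤ -5 → i=1, swap data[1],data[7] → [-7, -6, -1, 5, 6, -3, -2, 0, 2, -5]
j=8: data[8]=2 > -5 → no swap
final swap data[2],data[9] → [-7, -6, -5, 5, 6, -3, -2, 0, 2, -1]; return 2

3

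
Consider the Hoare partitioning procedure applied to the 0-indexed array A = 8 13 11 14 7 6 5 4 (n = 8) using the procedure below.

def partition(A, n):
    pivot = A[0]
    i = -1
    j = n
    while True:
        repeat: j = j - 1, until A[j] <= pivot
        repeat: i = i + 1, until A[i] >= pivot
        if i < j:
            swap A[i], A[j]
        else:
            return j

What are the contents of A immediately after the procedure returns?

4 5 6 7 14 11 13 8

pivot = A[0] = 8; i = -1, j = 8
j→7 (A[7]=4≤8), i→0 (A[0]=8≥8); i<j, swap → 4 13 11 14 7 6 5 8
j→6 (A[6]=5≤8), i→1 (A[1]=13≥8); i<j, swap → 4 5 11 14 7 6 13 8
j→5 (A[5]=6≤8), i→2 (A[2]=11≥8); i<j, swap → 4 5 6 14 7 11 13 8
j→4 (A[4]=7≤8), i→3 (A[3]=14≥8); i<j, swap → 4 5 6 7 14 11 13 8
j→3, i→4; i≥j, return j=3. A = 4 5 6 7 14 11 13 8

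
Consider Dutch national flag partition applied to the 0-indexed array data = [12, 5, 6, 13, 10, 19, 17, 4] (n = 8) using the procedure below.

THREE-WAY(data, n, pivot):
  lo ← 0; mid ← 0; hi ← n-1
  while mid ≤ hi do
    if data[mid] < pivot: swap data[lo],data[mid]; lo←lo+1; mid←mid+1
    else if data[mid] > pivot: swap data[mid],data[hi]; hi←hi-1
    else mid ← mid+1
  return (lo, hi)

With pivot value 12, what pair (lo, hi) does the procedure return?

pivot = 12; lo=0, mid=0, hi=7
data[mid]=12=12: mid=1
data[mid]=5<12: swap data[0],data[1]; lo=1,mid=2 → [5, 12, 6, 13, 10, 19, 17, 4]
data[mid]=6<12: swap data[1],data[2]; lo=2,mid=3 → [5, 6, 12, 13, 10, 19, 17, 4]
data[mid]=13>12: swap data[3],data[7]; hi=6 → [5, 6, 12, 4, 10, 19, 17, 13]
data[mid]=4<12: swap data[2],data[3]; lo=3,mid=4 → [5, 6, 4, 12, 10, 19, 17, 13]
data[mid]=10<12: swap data[3],data[4]; lo=4,mid=5 → [5, 6, 4, 10, 12, 19, 17, 13]
data[mid]=19>12: swap data[5],data[6]; hi=5 → [5, 6, 4, 10, 12, 17, 19, 13]
data[mid]=17>12: swap data[5],data[5]; hi=4 → [5, 6, 4, 10, 12, 17, 19, 13]
end: lo=4, hi=4; data = [5, 6, 4, 10, 12, 17, 19, 13]

(4, 4)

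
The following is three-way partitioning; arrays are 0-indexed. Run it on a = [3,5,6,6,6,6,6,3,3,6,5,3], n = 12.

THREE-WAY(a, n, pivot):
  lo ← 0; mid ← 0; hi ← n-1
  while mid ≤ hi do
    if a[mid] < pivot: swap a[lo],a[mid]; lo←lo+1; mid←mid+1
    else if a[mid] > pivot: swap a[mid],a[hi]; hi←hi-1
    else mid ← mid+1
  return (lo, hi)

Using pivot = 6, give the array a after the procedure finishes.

[3,5,3,3,5,3,6,6,6,6,6,6]

pivot = 6; lo=0, mid=0, hi=11
a[mid]=3<6: swap a[0],a[0]; lo=1,mid=1 → [3,5,6,6,6,6,6,3,3,6,5,3]
a[mid]=5<6: swap a[1],a[1]; lo=2,mid=2 → [3,5,6,6,6,6,6,3,3,6,5,3]
a[mid]=6=6: mid=3
a[mid]=6=6: mid=4
a[mid]=6=6: mid=5
a[mid]=6=6: mid=6
a[mid]=6=6: mid=7
a[mid]=3<6: swap a[2],a[7]; lo=3,mid=8 → [3,5,3,6,6,6,6,6,3,6,5,3]
a[mid]=3<6: swap a[3],a[8]; lo=4,mid=9 → [3,5,3,3,6,6,6,6,6,6,5,3]
a[mid]=6=6: mid=10
a[mid]=5<6: swap a[4],a[10]; lo=5,mid=11 → [3,5,3,3,5,6,6,6,6,6,6,3]
a[mid]=3<6: swap a[5],a[11]; lo=6,mid=12 → [3,5,3,3,5,3,6,6,6,6,6,6]
end: lo=6, hi=11; a = [3,5,3,3,5,3,6,6,6,6,6,6]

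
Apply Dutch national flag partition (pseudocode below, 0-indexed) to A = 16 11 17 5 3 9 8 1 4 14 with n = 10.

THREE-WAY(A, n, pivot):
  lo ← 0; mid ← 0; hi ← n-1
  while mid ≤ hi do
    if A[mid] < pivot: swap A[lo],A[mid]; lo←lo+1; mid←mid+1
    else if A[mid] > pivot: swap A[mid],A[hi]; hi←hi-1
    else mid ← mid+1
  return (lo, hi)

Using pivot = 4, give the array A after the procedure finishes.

1 3 4 5 9 8 17 11 14 16

pivot = 4; lo=0, mid=0, hi=9
A[mid]=16>4: swap A[0],A[9]; hi=8 → 14 11 17 5 3 9 8 1 4 16
A[mid]=14>4: swap A[0],A[8]; hi=7 → 4 11 17 5 3 9 8 1 14 16
A[mid]=4=4: mid=1
A[mid]=11>4: swap A[1],A[7]; hi=6 → 4 1 17 5 3 9 8 11 14 16
A[mid]=1<4: swap A[0],A[1]; lo=1,mid=2 → 1 4 17 5 3 9 8 11 14 16
A[mid]=17>4: swap A[2],A[6]; hi=5 → 1 4 8 5 3 9 17 11 14 16
A[mid]=8>4: swap A[2],A[5]; hi=4 → 1 4 9 5 3 8 17 11 14 16
A[mid]=9>4: swap A[2],A[4]; hi=3 → 1 4 3 5 9 8 17 11 14 16
A[mid]=3<4: swap A[1],A[2]; lo=2,mid=3 → 1 3 4 5 9 8 17 11 14 16
A[mid]=5>4: swap A[3],A[3]; hi=2 → 1 3 4 5 9 8 17 11 14 16
end: lo=2, hi=2; A = 1 3 4 5 9 8 17 11 14 16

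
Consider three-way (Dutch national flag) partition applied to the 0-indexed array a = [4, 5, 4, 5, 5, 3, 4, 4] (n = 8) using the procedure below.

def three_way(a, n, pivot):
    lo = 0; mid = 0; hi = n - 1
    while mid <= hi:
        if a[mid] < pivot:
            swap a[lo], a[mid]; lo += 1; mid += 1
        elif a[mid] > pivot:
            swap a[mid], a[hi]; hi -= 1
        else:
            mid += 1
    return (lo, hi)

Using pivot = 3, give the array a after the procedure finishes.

[3, 4, 5, 5, 5, 4, 4, 4]

lo=0 mid=0 hi=7
4>3: swap(0,7), hi=6 ⇒ [4, 5, 4, 5, 5, 3, 4, 4]
4>3: swap(0,6), hi=5 ⇒ [4, 5, 4, 5, 5, 3, 4, 4]
4>3: swap(0,5), hi=4 ⇒ [3, 5, 4, 5, 5, 4, 4, 4]
3=3: mid=1
5>3: swap(1,4), hi=3 ⇒ [3, 5, 4, 5, 5, 4, 4, 4]
5>3: swap(1,3), hi=2 ⇒ [3, 5, 4, 5, 5, 4, 4, 4]
5>3: swap(1,2), hi=1 ⇒ [3, 4, 5, 5, 5, 4, 4, 4]
4>3: swap(1,1), hi=0 ⇒ [3, 4, 5, 5, 5, 4, 4, 4]
done. lo=0 hi=0; a=[3, 4, 5, 5, 5, 4, 4, 4]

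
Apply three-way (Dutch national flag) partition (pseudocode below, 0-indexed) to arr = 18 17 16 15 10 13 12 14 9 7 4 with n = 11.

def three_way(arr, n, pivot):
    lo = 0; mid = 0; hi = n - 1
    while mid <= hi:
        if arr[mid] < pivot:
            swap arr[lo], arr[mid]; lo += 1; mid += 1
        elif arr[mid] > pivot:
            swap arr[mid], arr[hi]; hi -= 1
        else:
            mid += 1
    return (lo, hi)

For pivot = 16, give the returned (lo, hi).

pivot = 16; lo=0, mid=0, hi=10
arr[mid]=18>16: swap arr[0],arr[10]; hi=9 → 4 17 16 15 10 13 12 14 9 7 18
arr[mid]=4<16: swap arr[0],arr[0]; lo=1,mid=1 → 4 17 16 15 10 13 12 14 9 7 18
arr[mid]=17>16: swap arr[1],arr[9]; hi=8 → 4 7 16 15 10 13 12 14 9 17 18
arr[mid]=7<16: swap arr[1],arr[1]; lo=2,mid=2 → 4 7 16 15 10 13 12 14 9 17 18
arr[mid]=16=16: mid=3
arr[mid]=15<16: swap arr[2],arr[3]; lo=3,mid=4 → 4 7 15 16 10 13 12 14 9 17 18
arr[mid]=10<16: swap arr[3],arr[4]; lo=4,mid=5 → 4 7 15 10 16 13 12 14 9 17 18
arr[mid]=13<16: swap arr[4],arr[5]; lo=5,mid=6 → 4 7 15 10 13 16 12 14 9 17 18
arr[mid]=12<16: swap arr[5],arr[6]; lo=6,mid=7 → 4 7 15 10 13 12 16 14 9 17 18
arr[mid]=14<16: swap arr[6],arr[7]; lo=7,mid=8 → 4 7 15 10 13 12 14 16 9 17 18
arr[mid]=9<16: swap arr[7],arr[8]; lo=8,mid=9 → 4 7 15 10 13 12 14 9 16 17 18
end: lo=8, hi=8; arr = 4 7 15 10 13 12 14 9 16 17 18

(8, 8)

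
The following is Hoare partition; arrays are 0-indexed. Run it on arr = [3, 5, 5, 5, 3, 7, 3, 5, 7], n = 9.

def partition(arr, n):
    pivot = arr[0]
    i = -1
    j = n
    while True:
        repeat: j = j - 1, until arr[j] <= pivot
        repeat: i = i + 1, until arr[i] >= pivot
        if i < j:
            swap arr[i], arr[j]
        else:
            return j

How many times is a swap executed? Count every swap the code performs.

pivot = arr[0] = 3; i = -1, j = 9
j→6 (arr[6]=3≤3), i→0 (arr[0]=3≥3); i<j, swap → [3, 5, 5, 5, 3, 7, 3, 5, 7]
j→4 (arr[4]=3≤3), i→1 (arr[1]=5≥3); i<j, swap → [3, 3, 5, 5, 5, 7, 3, 5, 7]
j→1, i→2; i≥j, return j=1. arr = [3, 3, 5, 5, 5, 7, 3, 5, 7]

2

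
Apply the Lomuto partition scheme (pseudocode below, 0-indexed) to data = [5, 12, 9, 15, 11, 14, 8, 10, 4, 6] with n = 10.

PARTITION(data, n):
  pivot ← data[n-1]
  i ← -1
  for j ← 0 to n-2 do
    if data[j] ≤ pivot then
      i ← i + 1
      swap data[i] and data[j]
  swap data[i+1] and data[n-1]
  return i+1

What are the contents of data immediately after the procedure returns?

pivot = data[9] = 6; i = -1
j=0: data[0]=5 ≤ 6 → i=0, swap data[0],data[0] (no change) → [5, 12, 9, 15, 11, 14, 8, 10, 4, 6]
j=1: data[1]=12 > 6 → no swap
j=2: data[2]=9 > 6 → no swap
j=3: data[3]=15 > 6 → no swap
j=4: data[4]=11 > 6 → no swap
j=5: data[5]=14 > 6 → no swap
j=6: data[6]=8 > 6 → no swap
j=7: data[7]=10 > 6 → no swap
j=8: data[8]=4 ≤ 6 → i=1, swap data[1],data[8] → [5, 4, 9, 15, 11, 14, 8, 10, 12, 6]
final swap data[2],data[9] → [5, 4, 6, 15, 11, 14, 8, 10, 12, 9]; return 2

[5, 4, 6, 15, 11, 14, 8, 10, 12, 9]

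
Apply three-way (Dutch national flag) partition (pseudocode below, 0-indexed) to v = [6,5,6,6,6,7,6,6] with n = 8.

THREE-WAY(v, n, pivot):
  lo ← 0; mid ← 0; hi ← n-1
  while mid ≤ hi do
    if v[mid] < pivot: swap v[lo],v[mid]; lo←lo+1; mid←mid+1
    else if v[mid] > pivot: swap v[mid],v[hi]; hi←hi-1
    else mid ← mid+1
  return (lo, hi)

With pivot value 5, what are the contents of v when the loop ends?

[5,6,6,6,7,6,6,6]

pivot = 5; lo=0, mid=0, hi=7
v[mid]=6>5: swap v[0],v[7]; hi=6 → [6,5,6,6,6,7,6,6]
v[mid]=6>5: swap v[0],v[6]; hi=5 → [6,5,6,6,6,7,6,6]
v[mid]=6>5: swap v[0],v[5]; hi=4 → [7,5,6,6,6,6,6,6]
v[mid]=7>5: swap v[0],v[4]; hi=3 → [6,5,6,6,7,6,6,6]
v[mid]=6>5: swap v[0],v[3]; hi=2 → [6,5,6,6,7,6,6,6]
v[mid]=6>5: swap v[0],v[2]; hi=1 → [6,5,6,6,7,6,6,6]
v[mid]=6>5: swap v[0],v[1]; hi=0 → [5,6,6,6,7,6,6,6]
v[mid]=5=5: mid=1
end: lo=0, hi=0; v = [5,6,6,6,7,6,6,6]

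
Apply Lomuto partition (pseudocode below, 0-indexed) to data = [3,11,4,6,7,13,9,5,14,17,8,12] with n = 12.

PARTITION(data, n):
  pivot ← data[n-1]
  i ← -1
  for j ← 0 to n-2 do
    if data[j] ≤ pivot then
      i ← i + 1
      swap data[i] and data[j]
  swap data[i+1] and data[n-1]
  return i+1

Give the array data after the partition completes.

pivot=12, i=-1
j=0: 3≤12, i=0, swap(0,0) ⇒ [3,11,4,6,7,13,9,5,14,17,8,12]
j=1: 11≤12, i=1, swap(1,1) ⇒ [3,11,4,6,7,13,9,5,14,17,8,12]
j=2: 4≤12, i=2, swap(2,2) ⇒ [3,11,4,6,7,13,9,5,14,17,8,12]
j=3: 6≤12, i=3, swap(3,3) ⇒ [3,11,4,6,7,13,9,5,14,17,8,12]
j=4: 7≤12, i=4, swap(4,4) ⇒ [3,11,4,6,7,13,9,5,14,17,8,12]
j=5: 13>12, skip
j=6: 9≤12, i=5, swap(5,6) ⇒ [3,11,4,6,7,9,13,5,14,17,8,12]
j=7: 5≤12, i=6, swap(6,7) ⇒ [3,11,4,6,7,9,5,13,14,17,8,12]
j=8: 14>12, skip
j=9: 17>12, skip
j=10: 8≤12, i=7, swap(7,10) ⇒ [3,11,4,6,7,9,5,8,14,17,13,12]
swap(8,11) ⇒ [3,11,4,6,7,9,5,8,12,17,13,14]; return 8

[3,11,4,6,7,9,5,8,12,17,13,14]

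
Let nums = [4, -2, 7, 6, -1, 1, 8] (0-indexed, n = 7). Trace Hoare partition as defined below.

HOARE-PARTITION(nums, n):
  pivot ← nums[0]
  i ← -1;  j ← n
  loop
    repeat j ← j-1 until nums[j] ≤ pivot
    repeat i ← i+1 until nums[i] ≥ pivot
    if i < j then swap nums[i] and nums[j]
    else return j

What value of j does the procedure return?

pivot=4
j stops at 5 (1), i stops at 0 (4); swap ⇒ [1, -2, 7, 6, -1, 4, 8]
j stops at 4 (-1), i stops at 2 (7); swap ⇒ [1, -2, -1, 6, 7, 4, 8]
j stops at 2, i stops at 3; i≥j ⇒ return 2. nums=[1, -2, -1, 6, 7, 4, 8]

2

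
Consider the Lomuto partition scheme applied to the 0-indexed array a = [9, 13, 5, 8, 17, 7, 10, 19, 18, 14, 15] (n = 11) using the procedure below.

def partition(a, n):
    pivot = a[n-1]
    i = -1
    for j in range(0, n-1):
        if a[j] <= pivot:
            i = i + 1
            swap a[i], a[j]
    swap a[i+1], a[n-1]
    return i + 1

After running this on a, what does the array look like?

pivot=15, i=-1
j=0: 9≤15, i=0, swap(0,0) ⇒ [9, 13, 5, 8, 17, 7, 10, 19, 18, 14, 15]
j=1: 13≤15, i=1, swap(1,1) ⇒ [9, 13, 5, 8, 17, 7, 10, 19, 18, 14, 15]
j=2: 5≤15, i=2, swap(2,2) ⇒ [9, 13, 5, 8, 17, 7, 10, 19, 18, 14, 15]
j=3: 8≤15, i=3, swap(3,3) ⇒ [9, 13, 5, 8, 17, 7, 10, 19, 18, 14, 15]
j=4: 17>15, skip
j=5: 7≤15, i=4, swap(4,5) ⇒ [9, 13, 5, 8, 7, 17, 10, 19, 18, 14, 15]
j=6: 10≤15, i=5, swap(5,6) ⇒ [9, 13, 5, 8, 7, 10, 17, 19, 18, 14, 15]
j=7: 19>15, skip
j=8: 18>15, skip
j=9: 14≤15, i=6, swap(6,9) ⇒ [9, 13, 5, 8, 7, 10, 14, 19, 18, 17, 15]
swap(7,10) ⇒ [9, 13, 5, 8, 7, 10, 14, 15, 18, 17, 19]; return 7

[9, 13, 5, 8, 7, 10, 14, 15, 18, 17, 19]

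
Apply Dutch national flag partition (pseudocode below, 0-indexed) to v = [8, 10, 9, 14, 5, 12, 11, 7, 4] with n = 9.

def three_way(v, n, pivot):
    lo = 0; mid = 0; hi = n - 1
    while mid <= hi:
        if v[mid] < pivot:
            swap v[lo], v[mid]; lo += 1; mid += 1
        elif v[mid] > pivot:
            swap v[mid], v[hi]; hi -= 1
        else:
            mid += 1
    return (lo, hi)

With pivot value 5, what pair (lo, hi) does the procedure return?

(1, 1)

pivot = 5; lo=0, mid=0, hi=8
v[mid]=8>5: swap v[0],v[8]; hi=7 → [4, 10, 9, 14, 5, 12, 11, 7, 8]
v[mid]=4<5: swap v[0],v[0]; lo=1,mid=1 → [4, 10, 9, 14, 5, 12, 11, 7, 8]
v[mid]=10>5: swap v[1],v[7]; hi=6 → [4, 7, 9, 14, 5, 12, 11, 10, 8]
v[mid]=7>5: swap v[1],v[6]; hi=5 → [4, 11, 9, 14, 5, 12, 7, 10, 8]
v[mid]=11>5: swap v[1],v[5]; hi=4 → [4, 12, 9, 14, 5, 11, 7, 10, 8]
v[mid]=12>5: swap v[1],v[4]; hi=3 → [4, 5, 9, 14, 12, 11, 7, 10, 8]
v[mid]=5=5: mid=2
v[mid]=9>5: swap v[2],v[3]; hi=2 → [4, 5, 14, 9, 12, 11, 7, 10, 8]
v[mid]=14>5: swap v[2],v[2]; hi=1 → [4, 5, 14, 9, 12, 11, 7, 10, 8]
end: lo=1, hi=1; v = [4, 5, 14, 9, 12, 11, 7, 10, 8]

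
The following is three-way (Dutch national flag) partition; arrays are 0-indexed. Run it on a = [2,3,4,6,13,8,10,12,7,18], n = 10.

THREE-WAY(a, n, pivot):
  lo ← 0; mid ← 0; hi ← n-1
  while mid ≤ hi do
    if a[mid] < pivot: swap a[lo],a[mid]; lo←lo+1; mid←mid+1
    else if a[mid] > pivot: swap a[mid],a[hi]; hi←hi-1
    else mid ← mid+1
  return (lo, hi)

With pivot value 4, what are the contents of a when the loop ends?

pivot = 4; lo=0, mid=0, hi=9
a[mid]=2<4: swap a[0],a[0]; lo=1,mid=1 → [2,3,4,6,13,8,10,12,7,18]
a[mid]=3<4: swap a[1],a[1]; lo=2,mid=2 → [2,3,4,6,13,8,10,12,7,18]
a[mid]=4=4: mid=3
a[mid]=6>4: swap a[3],a[9]; hi=8 → [2,3,4,18,13,8,10,12,7,6]
a[mid]=18>4: swap a[3],a[8]; hi=7 → [2,3,4,7,13,8,10,12,18,6]
a[mid]=7>4: swap a[3],a[7]; hi=6 → [2,3,4,12,13,8,10,7,18,6]
a[mid]=12>4: swap a[3],a[6]; hi=5 → [2,3,4,10,13,8,12,7,18,6]
a[mid]=10>4: swap a[3],a[5]; hi=4 → [2,3,4,8,13,10,12,7,18,6]
a[mid]=8>4: swap a[3],a[4]; hi=3 → [2,3,4,13,8,10,12,7,18,6]
a[mid]=13>4: swap a[3],a[3]; hi=2 → [2,3,4,13,8,10,12,7,18,6]
end: lo=2, hi=2; a = [2,3,4,13,8,10,12,7,18,6]

[2,3,4,13,8,10,12,7,18,6]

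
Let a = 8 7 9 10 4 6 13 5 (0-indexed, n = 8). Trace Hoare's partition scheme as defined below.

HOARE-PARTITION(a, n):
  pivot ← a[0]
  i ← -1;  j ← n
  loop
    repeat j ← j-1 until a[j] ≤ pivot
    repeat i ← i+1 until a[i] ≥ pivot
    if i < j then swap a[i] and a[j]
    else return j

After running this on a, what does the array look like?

5 7 6 4 10 9 13 8

pivot=8
j stops at 7 (5), i stops at 0 (8); swap ⇒ 5 7 9 10 4 6 13 8
j stops at 5 (6), i stops at 2 (9); swap ⇒ 5 7 6 10 4 9 13 8
j stops at 4 (4), i stops at 3 (10); swap ⇒ 5 7 6 4 10 9 13 8
j stops at 3, i stops at 4; i≥j ⇒ return 3. a=5 7 6 4 10 9 13 8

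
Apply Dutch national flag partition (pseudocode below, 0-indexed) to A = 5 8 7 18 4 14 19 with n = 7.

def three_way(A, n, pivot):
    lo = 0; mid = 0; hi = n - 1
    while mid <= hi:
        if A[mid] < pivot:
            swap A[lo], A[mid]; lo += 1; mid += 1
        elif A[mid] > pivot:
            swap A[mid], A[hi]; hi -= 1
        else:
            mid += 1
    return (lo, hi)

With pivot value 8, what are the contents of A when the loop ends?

pivot = 8; lo=0, mid=0, hi=6
A[mid]=5<8: swap A[0],A[0]; lo=1,mid=1 → 5 8 7 18 4 14 19
A[mid]=8=8: mid=2
A[mid]=7<8: swap A[1],A[2]; lo=2,mid=3 → 5 7 8 18 4 14 19
A[mid]=18>8: swap A[3],A[6]; hi=5 → 5 7 8 19 4 14 18
A[mid]=19>8: swap A[3],A[5]; hi=4 → 5 7 8 14 4 19 18
A[mid]=14>8: swap A[3],A[4]; hi=3 → 5 7 8 4 14 19 18
A[mid]=4<8: swap A[2],A[3]; lo=3,mid=4 → 5 7 4 8 14 19 18
end: lo=3, hi=3; A = 5 7 4 8 14 19 18

5 7 4 8 14 19 18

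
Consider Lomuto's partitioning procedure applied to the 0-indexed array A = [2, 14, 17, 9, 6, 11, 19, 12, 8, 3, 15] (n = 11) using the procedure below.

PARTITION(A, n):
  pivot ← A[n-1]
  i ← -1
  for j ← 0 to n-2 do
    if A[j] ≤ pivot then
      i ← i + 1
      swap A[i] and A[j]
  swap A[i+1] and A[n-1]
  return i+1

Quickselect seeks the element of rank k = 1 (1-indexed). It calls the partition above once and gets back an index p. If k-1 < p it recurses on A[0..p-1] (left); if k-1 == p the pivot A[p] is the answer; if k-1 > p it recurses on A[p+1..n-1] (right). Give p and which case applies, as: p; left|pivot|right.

8; left

pivot = A[10] = 15; i = -1
j=0: A[0]=2 ≤ 15 → i=0, swap A[0],A[0] (no change) → [2, 14, 17, 9, 6, 11, 19, 12, 8, 3, 15]
j=1: A[1]=14 ≤ 15 → i=1, swap A[1],A[1] (no change) → [2, 14, 17, 9, 6, 11, 19, 12, 8, 3, 15]
j=2: A[2]=17 > 15 → no swap
j=3: A[3]=9 ≤ 15 → i=2, swap A[2],A[3] → [2, 14, 9, 17, 6, 11, 19, 12, 8, 3, 15]
j=4: A[4]=6 ≤ 15 → i=3, swap A[3],A[4] → [2, 14, 9, 6, 17, 11, 19, 12, 8, 3, 15]
j=5: A[5]=11 ≤ 15 → i=4, swap A[4],A[5] → [2, 14, 9, 6, 11, 17, 19, 12, 8, 3, 15]
j=6: A[6]=19 > 15 → no swap
j=7: A[7]=12 ≤ 15 → i=5, swap A[5],A[7] → [2, 14, 9, 6, 11, 12, 19, 17, 8, 3, 15]
j=8: A[8]=8 ≤ 15 → i=6, swap A[6],A[8] → [2, 14, 9, 6, 11, 12, 8, 17, 19, 3, 15]
j=9: A[9]=3 ≤ 15 → i=7, swap A[7],A[9] → [2, 14, 9, 6, 11, 12, 8, 3, 19, 17, 15]
final swap A[8],A[10] → [2, 14, 9, 6, 11, 12, 8, 3, 15, 17, 19]; return 8
p = 8; k-1 = 0 < 8 ⇒ left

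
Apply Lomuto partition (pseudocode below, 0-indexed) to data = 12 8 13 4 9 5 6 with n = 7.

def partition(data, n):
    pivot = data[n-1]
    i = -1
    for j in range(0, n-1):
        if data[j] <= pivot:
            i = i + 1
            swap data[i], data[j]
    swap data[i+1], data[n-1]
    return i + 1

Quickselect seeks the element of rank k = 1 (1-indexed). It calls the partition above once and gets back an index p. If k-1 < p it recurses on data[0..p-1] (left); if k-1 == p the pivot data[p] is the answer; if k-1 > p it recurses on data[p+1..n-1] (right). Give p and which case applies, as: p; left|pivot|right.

pivot = data[6] = 6; i = -1
j=0: data[0]=12 > 6 → no swap
j=1: data[1]=8 > 6 → no swap
j=2: data[2]=13 > 6 → no swap
j=3: data[3]=4 ≤ 6 → i=0, swap data[0],data[3] → 4 8 13 12 9 5 6
j=4: data[4]=9 > 6 → no swap
j=5: data[5]=5 ≤ 6 → i=1, swap data[1],data[5] → 4 5 13 12 9 8 6
final swap data[2],data[6] → 4 5 6 12 9 8 13; return 2
p = 2; k-1 = 0 < 2 ⇒ left

2; left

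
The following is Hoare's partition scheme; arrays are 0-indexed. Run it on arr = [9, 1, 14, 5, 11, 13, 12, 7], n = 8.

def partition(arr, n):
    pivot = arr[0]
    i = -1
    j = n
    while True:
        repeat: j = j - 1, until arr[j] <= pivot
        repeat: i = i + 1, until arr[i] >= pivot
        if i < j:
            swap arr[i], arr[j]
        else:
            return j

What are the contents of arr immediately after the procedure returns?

pivot=9
j stops at 7 (7), i stops at 0 (9); swap ⇒ [7, 1, 14, 5, 11, 13, 12, 9]
j stops at 3 (5), i stops at 2 (14); swap ⇒ [7, 1, 5, 14, 11, 13, 12, 9]
j stops at 2, i stops at 3; i≥j ⇒ return 2. arr=[7, 1, 5, 14, 11, 13, 12, 9]

[7, 1, 5, 14, 11, 13, 12, 9]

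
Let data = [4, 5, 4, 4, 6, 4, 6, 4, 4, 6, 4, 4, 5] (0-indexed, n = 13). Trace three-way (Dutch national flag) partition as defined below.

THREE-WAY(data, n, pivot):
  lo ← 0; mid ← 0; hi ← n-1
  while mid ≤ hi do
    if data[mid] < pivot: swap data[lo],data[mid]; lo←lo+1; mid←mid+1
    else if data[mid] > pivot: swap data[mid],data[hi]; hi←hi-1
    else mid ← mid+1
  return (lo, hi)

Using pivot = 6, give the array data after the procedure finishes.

pivot = 6; lo=0, mid=0, hi=12
data[mid]=4<6: swap data[0],data[0]; lo=1,mid=1 → [4, 5, 4, 4, 6, 4, 6, 4, 4, 6, 4, 4, 5]
data[mid]=5<6: swap data[1],data[1]; lo=2,mid=2 → [4, 5, 4, 4, 6, 4, 6, 4, 4, 6, 4, 4, 5]
data[mid]=4<6: swap data[2],data[2]; lo=3,mid=3 → [4, 5, 4, 4, 6, 4, 6, 4, 4, 6, 4, 4, 5]
data[mid]=4<6: swap data[3],data[3]; lo=4,mid=4 → [4, 5, 4, 4, 6, 4, 6, 4, 4, 6, 4, 4, 5]
data[mid]=6=6: mid=5
data[mid]=4<6: swap data[4],data[5]; lo=5,mid=6 → [4, 5, 4, 4, 4, 6, 6, 4, 4, 6, 4, 4, 5]
data[mid]=6=6: mid=7
data[mid]=4<6: swap data[5],data[7]; lo=6,mid=8 → [4, 5, 4, 4, 4, 4, 6, 6, 4, 6, 4, 4, 5]
data[mid]=4<6: swap data[6],data[8]; lo=7,mid=9 → [4, 5, 4, 4, 4, 4, 4, 6, 6, 6, 4, 4, 5]
data[mid]=6=6: mid=10
data[mid]=4<6: swap data[7],data[10]; lo=8,mid=11 → [4, 5, 4, 4, 4, 4, 4, 4, 6, 6, 6, 4, 5]
data[mid]=4<6: swap data[8],data[11]; lo=9,mid=12 → [4, 5, 4, 4, 4, 4, 4, 4, 4, 6, 6, 6, 5]
data[mid]=5<6: swap data[9],data[12]; lo=10,mid=13 → [4, 5, 4, 4, 4, 4, 4, 4, 4, 5, 6, 6, 6]
end: lo=10, hi=12; data = [4, 5, 4, 4, 4, 4, 4, 4, 4, 5, 6, 6, 6]

[4, 5, 4, 4, 4, 4, 4, 4, 4, 5, 6, 6, 6]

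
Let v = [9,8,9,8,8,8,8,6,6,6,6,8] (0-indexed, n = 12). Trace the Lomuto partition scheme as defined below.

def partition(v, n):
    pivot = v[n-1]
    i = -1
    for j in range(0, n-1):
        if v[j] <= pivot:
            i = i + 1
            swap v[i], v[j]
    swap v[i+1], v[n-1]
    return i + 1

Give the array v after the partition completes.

pivot=8, i=-1
j=0: 9>8, skip
j=1: 8≤8, i=0, swap(0,1) ⇒ [8,9,9,8,8,8,8,6,6,6,6,8]
j=2: 9>8, skip
j=3: 8≤8, i=1, swap(1,3) ⇒ [8,8,9,9,8,8,8,6,6,6,6,8]
j=4: 8≤8, i=2, swap(2,4) ⇒ [8,8,8,9,9,8,8,6,6,6,6,8]
j=5: 8≤8, i=3, swap(3,5) ⇒ [8,8,8,8,9,9,8,6,6,6,6,8]
j=6: 8≤8, i=4, swap(4,6) ⇒ [8,8,8,8,8,9,9,6,6,6,6,8]
j=7: 6≤8, i=5, swap(5,7) ⇒ [8,8,8,8,8,6,9,9,6,6,6,8]
j=8: 6≤8, i=6, swap(6,8) ⇒ [8,8,8,8,8,6,6,9,9,6,6,8]
j=9: 6≤8, i=7, swap(7,9) ⇒ [8,8,8,8,8,6,6,6,9,9,6,8]
j=10: 6≤8, i=8, swap(8,10) ⇒ [8,8,8,8,8,6,6,6,6,9,9,8]
swap(9,11) ⇒ [8,8,8,8,8,6,6,6,6,8,9,9]; return 9

[8,8,8,8,8,6,6,6,6,8,9,9]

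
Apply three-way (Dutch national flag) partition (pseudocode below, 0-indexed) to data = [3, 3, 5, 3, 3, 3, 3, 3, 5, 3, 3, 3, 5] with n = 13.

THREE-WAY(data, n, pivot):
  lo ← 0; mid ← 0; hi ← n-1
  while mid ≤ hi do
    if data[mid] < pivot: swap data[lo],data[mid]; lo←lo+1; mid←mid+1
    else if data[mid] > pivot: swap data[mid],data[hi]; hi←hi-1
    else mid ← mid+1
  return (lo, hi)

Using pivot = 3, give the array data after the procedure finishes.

[3, 3, 3, 3, 3, 3, 3, 3, 3, 3, 5, 5, 5]

pivot = 3; lo=0, mid=0, hi=12
data[mid]=3=3: mid=1
data[mid]=3=3: mid=2
data[mid]=5>3: swap data[2],data[12]; hi=11 → [3, 3, 5, 3, 3, 3, 3, 3, 5, 3, 3, 3, 5]
data[mid]=5>3: swap data[2],data[11]; hi=10 → [3, 3, 3, 3, 3, 3, 3, 3, 5, 3, 3, 5, 5]
data[mid]=3=3: mid=3
data[mid]=3=3: mid=4
data[mid]=3=3: mid=5
data[mid]=3=3: mid=6
data[mid]=3=3: mid=7
data[mid]=3=3: mid=8
data[mid]=5>3: swap data[8],data[10]; hi=9 → [3, 3, 3, 3, 3, 3, 3, 3, 3, 3, 5, 5, 5]
data[mid]=3=3: mid=9
data[mid]=3=3: mid=10
end: lo=0, hi=9; data = [3, 3, 3, 3, 3, 3, 3, 3, 3, 3, 5, 5, 5]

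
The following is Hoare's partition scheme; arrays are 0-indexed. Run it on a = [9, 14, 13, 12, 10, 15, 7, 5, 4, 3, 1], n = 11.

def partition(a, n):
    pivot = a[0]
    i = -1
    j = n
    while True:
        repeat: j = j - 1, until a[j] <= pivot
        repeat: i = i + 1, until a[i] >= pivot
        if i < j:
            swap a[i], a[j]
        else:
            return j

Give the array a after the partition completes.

[1, 3, 4, 5, 7, 15, 10, 12, 13, 14, 9]

pivot=9
j stops at 10 (1), i stops at 0 (9); swap ⇒ [1, 14, 13, 12, 10, 15, 7, 5, 4, 3, 9]
j stops at 9 (3), i stops at 1 (14); swap ⇒ [1, 3, 13, 12, 10, 15, 7, 5, 4, 14, 9]
j stops at 8 (4), i stops at 2 (13); swap ⇒ [1, 3, 4, 12, 10, 15, 7, 5, 13, 14, 9]
j stops at 7 (5), i stops at 3 (12); swap ⇒ [1, 3, 4, 5, 10, 15, 7, 12, 13, 14, 9]
j stops at 6 (7), i stops at 4 (10); swap ⇒ [1, 3, 4, 5, 7, 15, 10, 12, 13, 14, 9]
j stops at 4, i stops at 5; i≥j ⇒ return 4. a=[1, 3, 4, 5, 7, 15, 10, 12, 13, 14, 9]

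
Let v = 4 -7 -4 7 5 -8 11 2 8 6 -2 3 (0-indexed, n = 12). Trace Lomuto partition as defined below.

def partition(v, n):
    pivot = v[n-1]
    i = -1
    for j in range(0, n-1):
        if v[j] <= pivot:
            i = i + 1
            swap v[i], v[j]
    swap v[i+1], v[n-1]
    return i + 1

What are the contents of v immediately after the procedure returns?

-7 -4 -8 2 -2 3 11 7 8 6 5 4

pivot = v[11] = 3; i = -1
j=0: v[0]=4 > 3 → no swap
j=1: v[1]=-7 ≤ 3 → i=0, swap v[0],v[1] → -7 4 -4 7 5 -8 11 2 8 6 -2 3
j=2: v[2]=-4 ≤ 3 → i=1, swap v[1],v[2] → -7 -4 4 7 5 -8 11 2 8 6 -2 3
j=3: v[3]=7 > 3 → no swap
j=4: v[4]=5 > 3 → no swap
j=5: v[5]=-8 ≤ 3 → i=2, swap v[2],v[5] → -7 -4 -8 7 5 4 11 2 8 6 -2 3
j=6: v[6]=11 > 3 → no swap
j=7: v[7]=2 ≤ 3 → i=3, swap v[3],v[7] → -7 -4 -8 2 5 4 11 7 8 6 -2 3
j=8: v[8]=8 > 3 → no swap
j=9: v[9]=6 > 3 → no swap
j=10: v[10]=-2 ≤ 3 → i=4, swap v[4],v[10] → -7 -4 -8 2 -2 4 11 7 8 6 5 3
final swap v[5],v[11] → -7 -4 -8 2 -2 3 11 7 8 6 5 4; return 5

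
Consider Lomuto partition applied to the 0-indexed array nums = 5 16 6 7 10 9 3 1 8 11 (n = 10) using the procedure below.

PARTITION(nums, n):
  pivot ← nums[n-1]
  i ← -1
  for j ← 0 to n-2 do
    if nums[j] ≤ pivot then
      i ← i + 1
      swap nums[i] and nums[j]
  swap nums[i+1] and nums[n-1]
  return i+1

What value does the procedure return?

pivot=11, i=-1
j=0: 5≤11, i=0, swap(0,0) ⇒ 5 16 6 7 10 9 3 1 8 11
j=1: 16>11, skip
j=2: 6≤11, i=1, swap(1,2) ⇒ 5 6 16 7 10 9 3 1 8 11
j=3: 7≤11, i=2, swap(2,3) ⇒ 5 6 7 16 10 9 3 1 8 11
j=4: 10≤11, i=3, swap(3,4) ⇒ 5 6 7 10 16 9 3 1 8 11
j=5: 9≤11, i=4, swap(4,5) ⇒ 5 6 7 10 9 16 3 1 8 11
j=6: 3≤11, i=5, swap(5,6) ⇒ 5 6 7 10 9 3 16 1 8 11
j=7: 1≤11, i=6, swap(6,7) ⇒ 5 6 7 10 9 3 1 16 8 11
j=8: 8≤11, i=7, swap(7,8) ⇒ 5 6 7 10 9 3 1 8 16 11
swap(8,9) ⇒ 5 6 7 10 9 3 1 8 11 16; return 8

8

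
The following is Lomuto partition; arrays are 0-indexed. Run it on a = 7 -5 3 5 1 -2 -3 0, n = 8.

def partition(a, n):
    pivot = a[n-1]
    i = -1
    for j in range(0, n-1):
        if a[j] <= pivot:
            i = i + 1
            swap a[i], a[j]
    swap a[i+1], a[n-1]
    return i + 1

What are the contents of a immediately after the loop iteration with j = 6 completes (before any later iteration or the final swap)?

-5 -2 -3 5 1 7 3 0

pivot=0, i=-1
j=0: 7>0, skip
j=1: -5≤0, i=0, swap(0,1) ⇒ -5 7 3 5 1 -2 -3 0
j=2: 3>0, skip
j=3: 5>0, skip
j=4: 1>0, skip
j=5: -2≤0, i=1, swap(1,5) ⇒ -5 -2 3 5 1 7 -3 0
j=6: -3≤0, i=2, swap(2,6) ⇒ -5 -2 -3 5 1 7 3 0
(after j=6) a = -5 -2 -3 5 1 7 3 0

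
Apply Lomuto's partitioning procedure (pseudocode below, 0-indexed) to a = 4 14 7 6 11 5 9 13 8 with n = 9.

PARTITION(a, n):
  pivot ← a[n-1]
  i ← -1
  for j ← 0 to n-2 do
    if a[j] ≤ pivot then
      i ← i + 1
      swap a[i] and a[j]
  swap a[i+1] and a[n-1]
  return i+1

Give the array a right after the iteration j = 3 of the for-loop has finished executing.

4 7 6 14 11 5 9 13 8

pivot = a[8] = 8; i = -1
j=0: a[0]=4 ≤ 8 → i=0, swap a[0],a[0] (no change) → 4 14 7 6 11 5 9 13 8
j=1: a[1]=14 > 8 → no swap
j=2: a[2]=7 ≤ 8 → i=1, swap a[1],a[2] → 4 7 14 6 11 5 9 13 8
j=3: a[3]=6 ≤ 8 → i=2, swap a[2],a[3] → 4 7 6 14 11 5 9 13 8
(after j=3) a = 4 7 6 14 11 5 9 13 8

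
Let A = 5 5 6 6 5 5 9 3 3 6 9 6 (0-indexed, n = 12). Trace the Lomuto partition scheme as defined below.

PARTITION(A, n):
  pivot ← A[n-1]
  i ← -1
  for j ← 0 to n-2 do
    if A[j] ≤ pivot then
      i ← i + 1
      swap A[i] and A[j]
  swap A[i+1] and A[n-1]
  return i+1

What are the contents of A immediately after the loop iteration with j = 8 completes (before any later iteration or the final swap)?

5 5 6 6 5 5 3 3 9 6 9 6

pivot = A[11] = 6; i = -1
j=0: A[0]=5 ≤ 6 → i=0, swap A[0],A[0] (no change) → 5 5 6 6 5 5 9 3 3 6 9 6
j=1: A[1]=5 ≤ 6 → i=1, swap A[1],A[1] (no change) → 5 5 6 6 5 5 9 3 3 6 9 6
j=2: A[2]=6 ≤ 6 → i=2, swap A[2],A[2] (no change) → 5 5 6 6 5 5 9 3 3 6 9 6
j=3: A[3]=6 ≤ 6 → i=3, swap A[3],A[3] (no change) → 5 5 6 6 5 5 9 3 3 6 9 6
j=4: A[4]=5 ≤ 6 → i=4, swap A[4],A[4] (no change) → 5 5 6 6 5 5 9 3 3 6 9 6
j=5: A[5]=5 ≤ 6 → i=5, swap A[5],A[5] (no change) → 5 5 6 6 5 5 9 3 3 6 9 6
j=6: A[6]=9 > 6 → no swap
j=7: A[7]=3 ≤ 6 → i=6, swap A[6],A[7] → 5 5 6 6 5 5 3 9 3 6 9 6
j=8: A[8]=3 ≤ 6 → i=7, swap A[7],A[8] → 5 5 6 6 5 5 3 3 9 6 9 6
(after j=8) A = 5 5 6 6 5 5 3 3 9 6 9 6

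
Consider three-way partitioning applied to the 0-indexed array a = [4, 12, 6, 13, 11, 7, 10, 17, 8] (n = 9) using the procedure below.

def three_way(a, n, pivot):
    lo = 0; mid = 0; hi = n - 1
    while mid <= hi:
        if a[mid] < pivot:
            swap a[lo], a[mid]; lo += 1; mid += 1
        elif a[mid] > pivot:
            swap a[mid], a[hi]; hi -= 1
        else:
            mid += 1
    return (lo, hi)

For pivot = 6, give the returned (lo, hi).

lo=0 mid=0 hi=8
4<6: swap(0,0), lo=1 mid=1 ⇒ [4, 12, 6, 13, 11, 7, 10, 17, 8]
12>6: swap(1,8), hi=7 ⇒ [4, 8, 6, 13, 11, 7, 10, 17, 12]
8>6: swap(1,7), hi=6 ⇒ [4, 17, 6, 13, 11, 7, 10, 8, 12]
17>6: swap(1,6), hi=5 ⇒ [4, 10, 6, 13, 11, 7, 17, 8, 12]
10>6: swap(1,5), hi=4 ⇒ [4, 7, 6, 13, 11, 10, 17, 8, 12]
7>6: swap(1,4), hi=3 ⇒ [4, 11, 6, 13, 7, 10, 17, 8, 12]
11>6: swap(1,3), hi=2 ⇒ [4, 13, 6, 11, 7, 10, 17, 8, 12]
13>6: swap(1,2), hi=1 ⇒ [4, 6, 13, 11, 7, 10, 17, 8, 12]
6=6: mid=2
done. lo=1 hi=1; a=[4, 6, 13, 11, 7, 10, 17, 8, 12]

(1, 1)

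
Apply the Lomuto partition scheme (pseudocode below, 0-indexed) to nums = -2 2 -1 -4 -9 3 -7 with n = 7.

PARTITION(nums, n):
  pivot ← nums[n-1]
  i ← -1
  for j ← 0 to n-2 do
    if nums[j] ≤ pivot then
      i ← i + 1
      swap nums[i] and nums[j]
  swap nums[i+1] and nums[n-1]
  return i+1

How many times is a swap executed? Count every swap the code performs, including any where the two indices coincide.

pivot = nums[6] = -7; i = -1
j=0: nums[0]=-2 > -7 → no swap
j=1: nums[1]=2 > -7 → no swap
j=2: nums[2]=-1 > -7 → no swap
j=3: nums[3]=-4 > -7 → no swap
j=4: nums[4]=-9 ≤ -7 → i=0, swap nums[0],nums[4] → -9 2 -1 -4 -2 3 -7
j=5: nums[5]=3 > -7 → no swap
final swap nums[1],nums[6] → -9 -7 -1 -4 -2 3 2; return 1

2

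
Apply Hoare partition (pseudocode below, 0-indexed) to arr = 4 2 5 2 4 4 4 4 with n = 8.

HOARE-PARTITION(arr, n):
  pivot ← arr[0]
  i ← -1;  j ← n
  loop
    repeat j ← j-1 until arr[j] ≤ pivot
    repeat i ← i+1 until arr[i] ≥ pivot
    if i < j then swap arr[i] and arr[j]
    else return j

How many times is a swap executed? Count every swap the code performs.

3

pivot=4
j stops at 7 (4), i stops at 0 (4); swap ⇒ 4 2 5 2 4 4 4 4
j stops at 6 (4), i stops at 2 (5); swap ⇒ 4 2 4 2 4 4 5 4
j stops at 5 (4), i stops at 4 (4); swap ⇒ 4 2 4 2 4 4 5 4
j stops at 4, i stops at 5; i≥j ⇒ return 4. arr=4 2 4 2 4 4 5 4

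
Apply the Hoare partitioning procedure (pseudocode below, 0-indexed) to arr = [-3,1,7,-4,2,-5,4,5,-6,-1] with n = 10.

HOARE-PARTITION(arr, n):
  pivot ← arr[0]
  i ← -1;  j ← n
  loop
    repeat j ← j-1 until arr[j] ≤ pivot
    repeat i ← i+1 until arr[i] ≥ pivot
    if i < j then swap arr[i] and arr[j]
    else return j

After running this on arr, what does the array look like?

[-6,-5,-4,7,2,1,4,5,-3,-1]

pivot = arr[0] = -3; i = -1, j = 10
j→8 (arr[8]=-6≤-3), i→0 (arr[0]=-3≥-3); i<j, swap → [-6,1,7,-4,2,-5,4,5,-3,-1]
j→5 (arr[5]=-5≤-3), i→1 (arr[1]=1≥-3); i<j, swap → [-6,-5,7,-4,2,1,4,5,-3,-1]
j→3 (arr[3]=-4≤-3), i→2 (arr[2]=7≥-3); i<j, swap → [-6,-5,-4,7,2,1,4,5,-3,-1]
j→2, i→3; i≥j, return j=2. arr = [-6,-5,-4,7,2,1,4,5,-3,-1]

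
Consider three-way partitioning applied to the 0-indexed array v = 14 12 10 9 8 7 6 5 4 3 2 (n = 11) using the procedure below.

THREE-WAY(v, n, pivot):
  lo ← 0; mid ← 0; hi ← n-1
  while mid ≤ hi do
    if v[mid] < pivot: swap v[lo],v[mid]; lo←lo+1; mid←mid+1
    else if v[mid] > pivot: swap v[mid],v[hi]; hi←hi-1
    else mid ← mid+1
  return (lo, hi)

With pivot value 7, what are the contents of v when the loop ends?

2 3 4 5 6 7 8 9 10 12 14

lo=0 mid=0 hi=10
14>7: swap(0,10), hi=9 ⇒ 2 12 10 9 8 7 6 5 4 3 14
2<7: swap(0,0), lo=1 mid=1 ⇒ 2 12 10 9 8 7 6 5 4 3 14
12>7: swap(1,9), hi=8 ⇒ 2 3 10 9 8 7 6 5 4 12 14
3<7: swap(1,1), lo=2 mid=2 ⇒ 2 3 10 9 8 7 6 5 4 12 14
10>7: swap(2,8), hi=7 ⇒ 2 3 4 9 8 7 6 5 10 12 14
4<7: swap(2,2), lo=3 mid=3 ⇒ 2 3 4 9 8 7 6 5 10 12 14
9>7: swap(3,7), hi=6 ⇒ 2 3 4 5 8 7 6 9 10 12 14
5<7: swap(3,3), lo=4 mid=4 ⇒ 2 3 4 5 8 7 6 9 10 12 14
8>7: swap(4,6), hi=5 ⇒ 2 3 4 5 6 7 8 9 10 12 14
6<7: swap(4,4), lo=5 mid=5 ⇒ 2 3 4 5 6 7 8 9 10 12 14
7=7: mid=6
done. lo=5 hi=5; v=2 3 4 5 6 7 8 9 10 12 14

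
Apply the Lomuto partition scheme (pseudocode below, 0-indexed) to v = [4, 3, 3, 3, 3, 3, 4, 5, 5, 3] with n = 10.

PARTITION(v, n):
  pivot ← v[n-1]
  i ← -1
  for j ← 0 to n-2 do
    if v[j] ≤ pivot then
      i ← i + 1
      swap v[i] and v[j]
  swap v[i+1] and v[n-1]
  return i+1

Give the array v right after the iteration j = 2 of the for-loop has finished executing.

pivot=3, i=-1
j=0: 4>3, skip
j=1: 3≤3, i=0, swap(0,1) ⇒ [3, 4, 3, 3, 3, 3, 4, 5, 5, 3]
j=2: 3≤3, i=1, swap(1,2) ⇒ [3, 3, 4, 3, 3, 3, 4, 5, 5, 3]
(after j=2) v = [3, 3, 4, 3, 3, 3, 4, 5, 5, 3]

[3, 3, 4, 3, 3, 3, 4, 5, 5, 3]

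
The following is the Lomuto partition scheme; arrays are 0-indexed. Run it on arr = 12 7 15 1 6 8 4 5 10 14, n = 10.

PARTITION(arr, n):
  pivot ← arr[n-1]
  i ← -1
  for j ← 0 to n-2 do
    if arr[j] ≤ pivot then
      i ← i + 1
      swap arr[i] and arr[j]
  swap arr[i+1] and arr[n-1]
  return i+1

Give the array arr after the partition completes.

pivot=14, i=-1
j=0: 12≤14, i=0, swap(0,0) ⇒ 12 7 15 1 6 8 4 5 10 14
j=1: 7≤14, i=1, swap(1,1) ⇒ 12 7 15 1 6 8 4 5 10 14
j=2: 15>14, skip
j=3: 1≤14, i=2, swap(2,3) ⇒ 12 7 1 15 6 8 4 5 10 14
j=4: 6≤14, i=3, swap(3,4) ⇒ 12 7 1 6 15 8 4 5 10 14
j=5: 8≤14, i=4, swap(4,5) ⇒ 12 7 1 6 8 15 4 5 10 14
j=6: 4≤14, i=5, swap(5,6) ⇒ 12 7 1 6 8 4 15 5 10 14
j=7: 5≤14, i=6, swap(6,7) ⇒ 12 7 1 6 8 4 5 15 10 14
j=8: 10≤14, i=7, swap(7,8) ⇒ 12 7 1 6 8 4 5 10 15 14
swap(8,9) ⇒ 12 7 1 6 8 4 5 10 14 15; return 8

12 7 1 6 8 4 5 10 14 15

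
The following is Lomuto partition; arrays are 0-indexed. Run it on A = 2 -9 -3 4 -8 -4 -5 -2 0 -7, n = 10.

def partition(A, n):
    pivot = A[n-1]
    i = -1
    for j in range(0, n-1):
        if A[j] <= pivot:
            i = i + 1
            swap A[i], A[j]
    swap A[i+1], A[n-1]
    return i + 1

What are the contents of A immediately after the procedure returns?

-9 -8 -7 4 2 -4 -5 -2 0 -3

pivot = A[9] = -7; i = -1
j=0: A[0]=2 > -7 → no swap
j=1: A[1]=-9 ≤ -7 → i=0, swap A[0],A[1] → -9 2 -3 4 -8 -4 -5 -2 0 -7
j=2: A[2]=-3 > -7 → no swap
j=3: A[3]=4 > -7 → no swap
j=4: A[4]=-8 ≤ -7 → i=1, swap A[1],A[4] → -9 -8 -3 4 2 -4 -5 -2 0 -7
j=5: A[5]=-4 > -7 → no swap
j=6: A[6]=-5 > -7 → no swap
j=7: A[7]=-2 > -7 → no swap
j=8: A[8]=0 > -7 → no swap
final swap A[2],A[9] → -9 -8 -7 4 2 -4 -5 -2 0 -3; return 2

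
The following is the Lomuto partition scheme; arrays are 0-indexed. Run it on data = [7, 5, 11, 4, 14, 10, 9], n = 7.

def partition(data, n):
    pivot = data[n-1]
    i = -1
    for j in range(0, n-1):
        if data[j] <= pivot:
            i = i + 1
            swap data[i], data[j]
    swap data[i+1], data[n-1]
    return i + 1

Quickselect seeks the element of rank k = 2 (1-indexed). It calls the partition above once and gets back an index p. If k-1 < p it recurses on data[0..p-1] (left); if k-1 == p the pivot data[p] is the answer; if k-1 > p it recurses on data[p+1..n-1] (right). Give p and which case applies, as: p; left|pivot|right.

3; left

pivot = data[6] = 9; i = -1
j=0: data[0]=7 ≤ 9 → i=0, swap data[0],data[0] (no change) → [7, 5, 11, 4, 14, 10, 9]
j=1: data[1]=5 ≤ 9 → i=1, swap data[1],data[1] (no change) → [7, 5, 11, 4, 14, 10, 9]
j=2: data[2]=11 > 9 → no swap
j=3: data[3]=4 ≤ 9 → i=2, swap data[2],data[3] → [7, 5, 4, 11, 14, 10, 9]
j=4: data[4]=14 > 9 → no swap
j=5: data[5]=10 > 9 → no swap
final swap data[3],data[6] → [7, 5, 4, 9, 14, 10, 11]; return 3
p = 3; k-1 = 1 < 3 ⇒ left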